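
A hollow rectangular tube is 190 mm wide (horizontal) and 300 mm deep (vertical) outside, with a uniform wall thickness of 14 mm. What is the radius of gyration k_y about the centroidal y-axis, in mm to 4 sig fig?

k_y ≈ 76.20 mm

Decompose the section into non-overlapping parts with the origin at the bottom-left of its bounding rectangle.
Outer rectangle: 190 × 300, A = 57 000 mm², x = 95 mm, Ī = 171 475 000 mm⁴.
Inner void (subtracted): 162 × 272, A = 44 064 mm², x = 95 mm, Ī = 96 367 968 mm⁴.
By symmetry the centroid is at mid-width, x̄ = 95 mm.
All pieces are centred on the centroidal y-axis, so I = ΣĪ (holes subtracted) = 75 107 032 mm⁴.
Radius of gyration: k = √(I/A) = √(75 107 032 / 12 936) = 76.1974 mm.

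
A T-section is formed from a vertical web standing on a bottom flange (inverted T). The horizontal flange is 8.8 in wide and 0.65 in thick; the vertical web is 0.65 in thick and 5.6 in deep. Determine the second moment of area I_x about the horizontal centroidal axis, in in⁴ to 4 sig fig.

Split into non-overlapping primitives; take the origin at the lower-left of the bounding box.
Flange: 8.8 × 0.65, A = 5.72 in², y = 0.325 in, Ī = 0.201392 in⁴.
Web: 0.65 × 5.6, A = 3.64 in², y = 3.45 in, Ī = 9.51253 in⁴.
Centroid: ȳ = ΣA·y / ΣA = 1.54028 in.
Transfer each piece to the horizontal centroidal axis using Ī + A·d² with d = y − 1.54028:
  flange: d = -1.21528 in → contributes +8.64926 in⁴
  web: d = 1.90972 in → contributes +22.7878 in⁴
Total I = 31.437 in⁴.

I_x ≈ 31.44 in⁴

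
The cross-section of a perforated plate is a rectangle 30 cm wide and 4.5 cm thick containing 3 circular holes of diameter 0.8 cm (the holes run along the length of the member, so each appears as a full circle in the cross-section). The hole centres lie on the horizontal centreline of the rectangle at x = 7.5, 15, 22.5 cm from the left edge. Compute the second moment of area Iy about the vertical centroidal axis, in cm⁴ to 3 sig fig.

Break the section into simple shapes (no overlaps), measuring from the bottom-left corner of the bounding box.
Plate: 30 × 4.5, A = 135 cm², x = 15 cm, Ī = 10 125 cm⁴.
Hole 1 (subtracted): ⌀0.8, A = 0.50265 cm², x = 7.5 cm, Ī = 0.020106 cm⁴.
Hole 2 (subtracted): ⌀0.8, A = 0.50265 cm², x = 15 cm, Ī = 0.020106 cm⁴.
Hole 3 (subtracted): ⌀0.8, A = 0.50265 cm², x = 22.5 cm, Ī = 0.020106 cm⁴.
By symmetry the centroid is at mid-width, x̄ = 15 cm.
Transfer each piece to the vertical centroidal axis using Ī + A·d² with d = x − 15:
  plate: d = 0 cm → contributes +10 125 cm⁴
  hole 1: d = -7.5 cm → contributes −28.294 cm⁴
  hole 2: d = 0 cm → contributes −0.020106 cm⁴
  hole 3: d = 7.5 cm → contributes −28.294 cm⁴
Total I = 10 068 cm⁴.

Iy ≈ 1.01 × 10⁴ cm⁴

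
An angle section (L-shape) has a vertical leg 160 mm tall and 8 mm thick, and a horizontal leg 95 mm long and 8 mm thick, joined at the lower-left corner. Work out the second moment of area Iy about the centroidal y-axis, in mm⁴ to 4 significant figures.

Iy ≈ 1.463 × 10⁶ mm⁴

Decompose the section into non-overlapping parts with the origin at the bottom-left of its bounding rectangle.
Vertical leg: 8 × 160, A = 1 280 mm², x = 4 mm, Ī = 6826.67 mm⁴.
Horizontal leg (remainder): 87 × 8, A = 696 mm², x = 51.5 mm, Ī = 439 002 mm⁴.
Centroid: x̄ = ΣA·x / ΣA = 20.7308 mm.
Transfer each piece to the centroidal y-axis using Ī + A·d² with d = x − 20.7308:
  vertical leg: d = -16.7308 mm → contributes +365 123 mm⁴
  horizontal leg (remainder): d = 30.7692 mm → contributes +1 097 937 mm⁴
Total I = 1 463 059 mm⁴.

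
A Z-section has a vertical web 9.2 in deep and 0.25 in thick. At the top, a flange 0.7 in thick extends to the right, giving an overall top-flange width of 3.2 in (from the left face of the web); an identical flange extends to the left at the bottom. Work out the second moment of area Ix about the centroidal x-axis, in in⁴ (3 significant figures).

Ix ≈ 91.0 in⁴

Decompose the section into non-overlapping parts with the origin at the bottom-left of its bounding rectangle.
Web: 0.25 × 9.2, A = 2.3 in², y = 4.6 in, Ī = 16.223 in⁴.
Top flange (beyond web): 2.95 × 0.7, A = 2.065 in², y = 8.85 in, Ī = 0.084321 in⁴.
Bottom flange (beyond web): 2.95 × 0.7, A = 2.065 in², y = 0.35 in, Ī = 0.084321 in⁴.
Centroid: ȳ = ΣA·y / ΣA = 4.6 in.
Transfer each piece to the centroidal x-axis using Ī + A·d² with d = y − 4.6:
  web: d = 0 in → contributes +16.223 in⁴
  top flange (beyond web): d = 4.25 in → contributes +37.383 in⁴
  bottom flange (beyond web): d = -4.25 in → contributes +37.383 in⁴
Total I = 90.989 in⁴.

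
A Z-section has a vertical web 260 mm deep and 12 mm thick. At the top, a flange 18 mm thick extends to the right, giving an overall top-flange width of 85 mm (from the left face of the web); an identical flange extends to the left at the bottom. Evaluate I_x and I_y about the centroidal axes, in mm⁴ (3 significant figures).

I_x ≈ 5.61 × 10⁷ mm⁴, I_y ≈ 5.95 × 10⁶ mm⁴

Decompose the section into non-overlapping parts with the origin at the bottom-left of its bounding rectangle.
Web: 12 × 260, A = 3 120 mm², y = 130 mm, Ī = 17 576 000 mm⁴.
Top flange (beyond web): 73 × 18, A = 1 314 mm², y = 251 mm, Ī = 35 478 mm⁴.
Bottom flange (beyond web): 73 × 18, A = 1 314 mm², y = 9 mm, Ī = 35 478 mm⁴.
Centroid: ȳ = ΣA·y / ΣA = 130 mm.
Transfer each piece to the centroidal x-axis using Ī + A·d² with d = y − 130:
  web: d = 0 mm → contributes +17 576 000 mm⁴
  top flange (beyond web): d = 121 mm → contributes +19 273 752 mm⁴
  bottom flange (beyond web): d = -121 mm → contributes +19 273 752 mm⁴
Total I = 56 123 504 mm⁴.
For the y-axis: x̄ = 79 mm.
Repeating about the centroidal y-axis gives I_y = 5 951 316 mm⁴.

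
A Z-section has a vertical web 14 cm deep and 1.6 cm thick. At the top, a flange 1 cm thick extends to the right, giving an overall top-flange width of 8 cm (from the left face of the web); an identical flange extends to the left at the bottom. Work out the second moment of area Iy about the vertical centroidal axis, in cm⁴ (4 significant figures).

Break the section into simple shapes (no overlaps), measuring from the bottom-left corner of the bounding box.
Web: 1.6 × 14, A = 22.4 cm², x = 7.2 cm, Ī = 4.77867 cm⁴.
Top flange (beyond web): 6.4 × 1, A = 6.4 cm², x = 11.2 cm, Ī = 21.8453 cm⁴.
Bottom flange (beyond web): 6.4 × 1, A = 6.4 cm², x = 3.2 cm, Ī = 21.8453 cm⁴.
Centroid: x̄ = ΣA·x / ΣA = 7.2 cm.
Transfer each piece to the vertical centroidal axis using Ī + A·d² with d = x − 7.2:
  web: d = 0 cm → contributes +4.77867 cm⁴
  top flange (beyond web): d = 4 cm → contributes +124.245 cm⁴
  bottom flange (beyond web): d = -4 cm → contributes +124.245 cm⁴
Total I = 253.269 cm⁴.

Iy ≈ 253.3 cm⁴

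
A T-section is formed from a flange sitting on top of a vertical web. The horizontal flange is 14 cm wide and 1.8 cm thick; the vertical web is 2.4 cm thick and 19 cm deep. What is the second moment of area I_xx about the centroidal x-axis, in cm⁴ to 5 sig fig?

Treat the section as a set of non-overlapping primitives; coordinates are from the bounding-box lower-left.
Flange: 14 × 1.8, A = 25.2 cm², y = 19.9 cm, Ī = 6.804 cm⁴.
Web: 2.4 × 19, A = 45.6 cm², y = 9.5 cm, Ī = 1371.8 cm⁴.
Centroid: ȳ = ΣA·y / ΣA = 13.20169 cm.
Transfer each piece to the centroidal x-axis using Ī + A·d² with d = y − 13.20169:
  flange: d = 6.698305 cm → contributes +1137.46 cm⁴
  web: d = -3.701695 cm → contributes +1996.636 cm⁴
Total I = 3134.096 cm⁴.

I_xx ≈ 3134.1 cm⁴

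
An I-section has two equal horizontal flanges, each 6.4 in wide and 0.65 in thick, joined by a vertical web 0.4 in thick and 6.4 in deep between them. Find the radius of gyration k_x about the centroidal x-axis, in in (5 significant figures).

Split into non-overlapping primitives; take the origin at the lower-left of the bounding box.
Bottom flange: 6.4 × 0.65, A = 4.16 in², y = 0.325 in, Ī = 0.1464667 in⁴.
Web: 0.4 × 6.4, A = 2.56 in², y = 3.85 in, Ī = 8.738133 in⁴.
Top flange: 6.4 × 0.65, A = 4.16 in², y = 7.375 in, Ī = 0.1464667 in⁴.
By symmetry the centroid is at mid-height, ȳ = 3.85 in.
Transfer each piece to the centroidal x-axis using Ī + A·d² with d = y − 3.85:
  bottom flange: d = -3.525 in → contributes +51.83707 in⁴
  web: d = 0 in → contributes +8.738133 in⁴
  top flange: d = 3.525 in → contributes +51.83707 in⁴
Total I = 112.4123 in⁴.
Radius of gyration: k = √(I/A) = √(112.4123 / 10.88) = 3.214344 in.

k_x ≈ 3.2143 in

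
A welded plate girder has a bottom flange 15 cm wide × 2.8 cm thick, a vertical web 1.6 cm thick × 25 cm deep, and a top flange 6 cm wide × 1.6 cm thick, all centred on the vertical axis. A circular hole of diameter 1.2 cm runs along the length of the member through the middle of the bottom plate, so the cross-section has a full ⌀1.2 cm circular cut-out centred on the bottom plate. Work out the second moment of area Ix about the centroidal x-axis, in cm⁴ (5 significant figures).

Ix ≈ 9563.3 cm⁴

Split into non-overlapping primitives; take the origin at the lower-left of the bounding box.
Bottom plate: 15 × 2.8, A = 42 cm², y = 1.4 cm, Ī = 27.44 cm⁴.
Web plate: 1.6 × 25, A = 40 cm², y = 15.3 cm, Ī = 2083.333 cm⁴.
Top plate: 6 × 1.6, A = 9.6 cm², y = 28.6 cm, Ī = 2.048 cm⁴.
Hole (subtracted): ⌀1.2, A = 1.130973 cm², y = 1.4 cm, Ī = 0.1017876 cm⁴.
Centroid: ȳ = ΣA·y / ΣA = 10.43204 cm.
Transfer each piece to the centroidal x-axis using Ī + A·d² with d = y − 10.43204:
  bottom plate: d = -9.032041 cm → contributes +3453.706 cm⁴
  web plate: d = 4.867959 cm → contributes +3031.214 cm⁴
  top plate: d = 18.16796 cm → contributes +3170.765 cm⁴
  hole: d = -9.032041 cm → contributes −92.36408 cm⁴
Total I = 9563.322 cm⁴.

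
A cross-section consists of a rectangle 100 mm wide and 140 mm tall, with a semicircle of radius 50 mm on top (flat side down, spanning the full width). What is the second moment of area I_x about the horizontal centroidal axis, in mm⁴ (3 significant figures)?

Treat the section as a set of non-overlapping primitives; coordinates are from the bounding-box lower-left.
Rectangular body: 100 × 140, A = 14 000 mm², y = 70 mm, Ī = 22 866 667 mm⁴.
Semicircular cap: semicircle r = 50, A = 3 927 mm², y = 161.22 mm, Ī = 685 981 mm⁴.
Centroid: ȳ = ΣA·y / ΣA = 89.982 mm.
Transfer each piece to the horizontal centroidal axis using Ī + A·d² with d = y − 89.982:
  rectangular body: d = -19.982 mm → contributes +28 456 765 mm⁴
  semicircular cap: d = 71.238 mm → contributes +20 615 076 mm⁴
Total I = 49 071 841 mm⁴.

I_x ≈ 4.91 × 10⁷ mm⁴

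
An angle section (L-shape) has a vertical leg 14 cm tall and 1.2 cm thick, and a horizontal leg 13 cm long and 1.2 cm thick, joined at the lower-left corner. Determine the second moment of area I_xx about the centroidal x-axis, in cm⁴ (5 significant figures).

I_xx ≈ 590.82 cm⁴

Treat the section as a set of non-overlapping primitives; coordinates are from the bounding-box lower-left.
Vertical leg: 1.2 × 14, A = 16.8 cm², y = 7 cm, Ī = 274.4 cm⁴.
Horizontal leg (remainder): 11.8 × 1.2, A = 14.16 cm², y = 0.6 cm, Ī = 1.6992 cm⁴.
Centroid: ȳ = ΣA·y / ΣA = 4.072868 cm.
Transfer each piece to the centroidal x-axis using Ī + A·d² with d = y − 4.072868:
  vertical leg: d = 2.927132 cm → contributes +418.3441 cm⁴
  horizontal leg (remainder): d = -3.472868 cm → contributes +172.4803 cm⁴
Total I = 590.8244 cm⁴.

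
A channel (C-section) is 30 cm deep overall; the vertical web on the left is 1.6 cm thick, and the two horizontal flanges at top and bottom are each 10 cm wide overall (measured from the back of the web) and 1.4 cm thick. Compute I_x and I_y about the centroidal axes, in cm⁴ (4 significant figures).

Decompose the section into non-overlapping parts with the origin at the bottom-left of its bounding rectangle.
Web: 1.6 × 30, A = 48 cm², y = 15 cm, Ī = 3 600 cm⁴.
Top flange (beyond web): 8.4 × 1.4, A = 11.76 cm², y = 29.3 cm, Ī = 1.9208 cm⁴.
Bottom flange (beyond web): 8.4 × 1.4, A = 11.76 cm², y = 0.7 cm, Ī = 1.9208 cm⁴.
By symmetry the centroid is at mid-height, ȳ = 15 cm.
Transfer each piece to the centroidal x-axis using Ī + A·d² with d = y − 15:
  web: d = 0 cm → contributes +3 600 cm⁴
  top flange (beyond web): d = 14.3 cm → contributes +2406.72 cm⁴
  bottom flange (beyond web): d = -14.3 cm → contributes +2406.72 cm⁴
Total I = 8413.45 cm⁴.
For the y-axis: x̄ = 2.4443 cm.
Repeating about the centroidal y-axis gives I_y = 543.168 cm⁴.

I_x ≈ 8413 cm⁴, I_y ≈ 543.2 cm⁴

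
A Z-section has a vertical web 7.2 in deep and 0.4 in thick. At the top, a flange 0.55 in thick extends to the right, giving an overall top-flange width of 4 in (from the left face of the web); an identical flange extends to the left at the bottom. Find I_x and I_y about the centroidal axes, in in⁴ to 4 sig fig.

Split into non-overlapping primitives; take the origin at the lower-left of the bounding box.
Web: 0.4 × 7.2, A = 2.88 in², y = 3.6 in, Ī = 12.4416 in⁴.
Top flange (beyond web): 3.6 × 0.55, A = 1.98 in², y = 6.925 in, Ī = 0.0499125 in⁴.
Bottom flange (beyond web): 3.6 × 0.55, A = 1.98 in², y = 0.275 in, Ī = 0.0499125 in⁴.
Centroid: ȳ = ΣA·y / ΣA = 3.6 in.
Transfer each piece to the centroidal x-axis using Ī + A·d² with d = y − 3.6:
  web: d = 0 in → contributes +12.4416 in⁴
  top flange (beyond web): d = 3.325 in → contributes +21.9401 in⁴
  bottom flange (beyond web): d = -3.325 in → contributes +21.9401 in⁴
Total I = 56.3217 in⁴.
For the y-axis: x̄ = 3.8 in.
Repeating about the centroidal y-axis gives I_y = 20.1552 in⁴.

I_x ≈ 56.32 in⁴, I_y ≈ 20.16 in⁴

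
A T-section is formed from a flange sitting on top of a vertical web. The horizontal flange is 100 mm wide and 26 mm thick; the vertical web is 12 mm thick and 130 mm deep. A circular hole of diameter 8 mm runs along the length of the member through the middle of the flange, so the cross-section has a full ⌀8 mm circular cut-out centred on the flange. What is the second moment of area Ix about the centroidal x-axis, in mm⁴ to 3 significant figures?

Ix ≈ 8.23 × 10⁶ mm⁴

Decompose the section into non-overlapping parts with the origin at the bottom-left of its bounding rectangle.
Flange: 100 × 26, A = 2 600 mm², y = 143 mm, Ī = 146 467 mm⁴.
Web: 12 × 130, A = 1 560 mm², y = 65 mm, Ī = 2 197 000 mm⁴.
Hole (subtracted): ⌀8, A = 50.265 mm², y = 143 mm, Ī = 201.06 mm⁴.
Centroid: ȳ = ΣA·y / ΣA = 113.39 mm.
Transfer each piece to the centroidal x-axis using Ī + A·d² with d = y − 113.39:
  flange: d = 29.608 mm → contributes +2 425 676 mm⁴
  web: d = -48.392 mm → contributes +5 850 223 mm⁴
  hole: d = 29.608 mm → contributes −44 265 mm⁴
Total I = 8 231 634 mm⁴.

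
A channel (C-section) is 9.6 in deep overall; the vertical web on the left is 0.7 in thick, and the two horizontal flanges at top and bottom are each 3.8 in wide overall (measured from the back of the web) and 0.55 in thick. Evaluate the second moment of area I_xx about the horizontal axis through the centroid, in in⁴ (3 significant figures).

I_xx ≈ 122 in⁴

Treat the section as a set of non-overlapping primitives; coordinates are from the bounding-box lower-left.
Web: 0.7 × 9.6, A = 6.72 in², y = 4.8 in, Ī = 51.61 in⁴.
Top flange (beyond web): 3.1 × 0.55, A = 1.705 in², y = 9.325 in, Ī = 0.04298 in⁴.
Bottom flange (beyond web): 3.1 × 0.55, A = 1.705 in², y = 0.275 in, Ī = 0.04298 in⁴.
By symmetry the centroid is at mid-height, ȳ = 4.8 in.
Transfer each piece to the horizontal axis through the centroid using Ī + A·d² with d = y − 4.8:
  web: d = 0 in → contributes +51.61 in⁴
  top flange (beyond web): d = 4.525 in → contributes +34.954 in⁴
  bottom flange (beyond web): d = -4.525 in → contributes +34.954 in⁴
Total I = 121.52 in⁴.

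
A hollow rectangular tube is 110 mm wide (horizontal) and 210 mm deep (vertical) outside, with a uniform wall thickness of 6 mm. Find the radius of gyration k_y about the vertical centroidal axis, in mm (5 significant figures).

Treat the section as a set of non-overlapping primitives; coordinates are from the bounding-box lower-left.
Outer rectangle: 110 × 210, A = 23 100 mm², x = 55 mm, Ī = 23 292 500 mm⁴.
Inner void (subtracted): 98 × 198, A = 19 404 mm², x = 55 mm, Ī = 15 529 668 mm⁴.
By symmetry the centroid is at mid-width, x̄ = 55 mm.
All pieces are centred on the vertical centroidal axis, so I = ΣĪ (holes subtracted) = 7 762 832 mm⁴.
Radius of gyration: k = √(I/A) = √(7 762 832 / 3 696) = 45.82939 mm.

k_y ≈ 45.829 mm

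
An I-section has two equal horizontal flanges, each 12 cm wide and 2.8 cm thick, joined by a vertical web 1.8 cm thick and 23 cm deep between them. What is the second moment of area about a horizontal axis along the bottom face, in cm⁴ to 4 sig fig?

Split into non-overlapping primitives; take the origin at the lower-left of the bounding box.
Bottom flange: 12 × 2.8, A = 33.6 cm², y = 1.4 cm, Ī = 21.952 cm⁴.
Web: 1.8 × 23, A = 41.4 cm², y = 14.3 cm, Ī = 1825.05 cm⁴.
Top flange: 12 × 2.8, A = 33.6 cm², y = 27.2 cm, Ī = 21.952 cm⁴.
Transfer each piece to the base of the section using Ī + A·d² with d = y − 0:
  bottom flange: d = 1.4 cm → contributes +87.808 cm⁴
  web: d = 14.3 cm → contributes +10290.9 cm⁴
  top flange: d = 27.2 cm → contributes +24880.6 cm⁴
Total I = 35259.3 cm⁴.

I_base ≈ 3.526 × 10⁴ cm⁴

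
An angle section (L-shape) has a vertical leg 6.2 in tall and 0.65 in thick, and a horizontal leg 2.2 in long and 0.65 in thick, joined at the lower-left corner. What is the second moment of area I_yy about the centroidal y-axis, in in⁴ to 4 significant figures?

Break the section into simple shapes (no overlaps), measuring from the bottom-left corner of the bounding box.
Vertical leg: 0.65 × 6.2, A = 4.03 in², x = 0.325 in, Ī = 0.14189 in⁴.
Horizontal leg (remainder): 1.55 × 0.65, A = 1.0075 in², x = 1.425 in, Ī = 0.20171 in⁴.
Centroid: x̄ = ΣA·x / ΣA = 0.545 in.
Transfer each piece to the centroidal y-axis using Ī + A·d² with d = x − 0.545:
  vertical leg: d = -0.22 in → contributes +0.336942 in⁴
  horizontal leg (remainder): d = 0.88 in → contributes +0.981918 in⁴
Total I = 1.31886 in⁴.

I_yy ≈ 1.319 in⁴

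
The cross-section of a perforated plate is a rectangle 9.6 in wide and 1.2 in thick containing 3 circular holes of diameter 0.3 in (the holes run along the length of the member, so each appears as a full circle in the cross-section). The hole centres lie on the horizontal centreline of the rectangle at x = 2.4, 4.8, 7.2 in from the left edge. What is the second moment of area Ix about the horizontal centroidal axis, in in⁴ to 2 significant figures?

Ix ≈ 1.4 in⁴

Decompose the section into non-overlapping parts with the origin at the bottom-left of its bounding rectangle.
Plate: 9.6 × 1.2, A = 11.52 in², y = 0.6 in, Ī = 1.382 in⁴.
Hole 1 (subtracted): ⌀0.3, A = 0.07069 in², y = 0.6 in, Ī = 0.0003976 in⁴.
Hole 2 (subtracted): ⌀0.3, A = 0.07069 in², y = 0.6 in, Ī = 0.0003976 in⁴.
Hole 3 (subtracted): ⌀0.3, A = 0.07069 in², y = 0.6 in, Ī = 0.0003976 in⁴.
By symmetry the centroid is at mid-height, ȳ = 0.6 in.
All pieces are centred on the horizontal centroidal axis, so I = ΣĪ (holes subtracted) = 1.381 in⁴.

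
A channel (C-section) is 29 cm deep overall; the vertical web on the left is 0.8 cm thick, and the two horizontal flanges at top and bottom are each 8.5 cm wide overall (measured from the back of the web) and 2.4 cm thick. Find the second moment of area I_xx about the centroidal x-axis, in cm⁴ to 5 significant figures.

I_xx ≈ 8181.5 cm⁴

Split into non-overlapping primitives; take the origin at the lower-left of the bounding box.
Web: 0.8 × 29, A = 23.2 cm², y = 14.5 cm, Ī = 1625.933 cm⁴.
Top flange (beyond web): 7.7 × 2.4, A = 18.48 cm², y = 27.8 cm, Ī = 8.8704 cm⁴.
Bottom flange (beyond web): 7.7 × 2.4, A = 18.48 cm², y = 1.2 cm, Ī = 8.8704 cm⁴.
By symmetry the centroid is at mid-height, ȳ = 14.5 cm.
Transfer each piece to the centroidal x-axis using Ī + A·d² with d = y − 14.5:
  web: d = 0 cm → contributes +1625.933 cm⁴
  top flange (beyond web): d = 13.3 cm → contributes +3277.798 cm⁴
  bottom flange (beyond web): d = -13.3 cm → contributes +3277.798 cm⁴
Total I = 8181.529 cm⁴.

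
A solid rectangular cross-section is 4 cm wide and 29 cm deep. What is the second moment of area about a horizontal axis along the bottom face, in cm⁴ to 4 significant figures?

The section: 4 × 29, A = 116 cm², y = 14.5 cm, Ī = 8129.67 cm⁴.
Transfer it to the bottom edge using Ī + A·d² with d = y − 0:
  the section: d = 14.5 cm → contributes +32518.7 cm⁴
Total I = 32518.7 cm⁴.

I_base ≈ 3.252 × 10⁴ cm⁴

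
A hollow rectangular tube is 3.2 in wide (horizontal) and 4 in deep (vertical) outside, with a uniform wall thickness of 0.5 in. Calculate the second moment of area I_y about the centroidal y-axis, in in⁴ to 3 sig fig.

Break the section into simple shapes (no overlaps), measuring from the bottom-left corner of the bounding box.
Outer rectangle: 3.2 × 4, A = 12.8 in², x = 1.6 in, Ī = 10.923 in⁴.
Inner void (subtracted): 2.2 × 3, A = 6.6 in², x = 1.6 in, Ī = 2.662 in⁴.
By symmetry the centroid is at mid-width, x̄ = 1.6 in.
All pieces are centred on the centroidal y-axis, so I = ΣĪ (holes subtracted) = 8.2607 in⁴.

I_y ≈ 8.26 in⁴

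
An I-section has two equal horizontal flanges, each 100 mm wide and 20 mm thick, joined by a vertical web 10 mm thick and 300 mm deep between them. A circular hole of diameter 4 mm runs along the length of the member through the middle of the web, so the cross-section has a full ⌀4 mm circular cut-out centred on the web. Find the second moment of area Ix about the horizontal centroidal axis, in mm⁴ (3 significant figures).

Ix ≈ 1.25 × 10⁸ mm⁴

Split into non-overlapping primitives; take the origin at the lower-left of the bounding box.
Bottom flange: 100 × 20, A = 2 000 mm², y = 10 mm, Ī = 66 667 mm⁴.
Web: 10 × 300, A = 3 000 mm², y = 170 mm, Ī = 22 500 000 mm⁴.
Top flange: 100 × 20, A = 2 000 mm², y = 330 mm, Ī = 66 667 mm⁴.
Hole (subtracted): ⌀4, A = 12.566 mm², y = 170 mm, Ī = 12.566 mm⁴.
By symmetry the centroid is at mid-height, ȳ = 170 mm.
Transfer each piece to the horizontal centroidal axis using Ī + A·d² with d = y − 170:
  bottom flange: d = -160 mm → contributes +51 266 667 mm⁴
  web: d = 0 mm → contributes +22 500 000 mm⁴
  top flange: d = 160 mm → contributes +51 266 667 mm⁴
  hole: d = 0 mm → contributes −12.566 mm⁴
Total I = 125 033 321 mm⁴.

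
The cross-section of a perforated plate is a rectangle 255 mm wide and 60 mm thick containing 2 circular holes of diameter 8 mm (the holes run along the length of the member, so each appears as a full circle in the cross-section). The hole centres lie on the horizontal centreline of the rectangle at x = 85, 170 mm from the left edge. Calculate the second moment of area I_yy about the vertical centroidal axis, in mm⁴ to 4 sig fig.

Decompose the section into non-overlapping parts with the origin at the bottom-left of its bounding rectangle.
Plate: 255 × 60, A = 15 300 mm², x = 127.5 mm, Ī = 82 906 875 mm⁴.
Hole 1 (subtracted): ⌀8, A = 50.2655 mm², x = 85 mm, Ī = 201.062 mm⁴.
Hole 2 (subtracted): ⌀8, A = 50.2655 mm², x = 170 mm, Ī = 201.062 mm⁴.
By symmetry the centroid is at mid-width, x̄ = 127.5 mm.
Transfer each piece to the vertical centroidal axis using Ī + A·d² with d = x − 127.5:
  plate: d = 0 mm → contributes +82 906 875 mm⁴
  hole 1: d = -42.5 mm → contributes −90993.1 mm⁴
  hole 2: d = 42.5 mm → contributes −90993.1 mm⁴
Total I = 82 724 889 mm⁴.

I_yy ≈ 8.272 × 10⁷ mm⁴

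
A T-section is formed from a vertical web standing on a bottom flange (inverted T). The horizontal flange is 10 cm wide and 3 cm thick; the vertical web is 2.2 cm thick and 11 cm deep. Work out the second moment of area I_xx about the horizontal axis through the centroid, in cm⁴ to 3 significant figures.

I_xx ≈ 923 cm⁴

Split into non-overlapping primitives; take the origin at the lower-left of the bounding box.
Flange: 10 × 3, A = 30 cm², y = 1.5 cm, Ī = 22.5 cm⁴.
Web: 2.2 × 11, A = 24.2 cm², y = 8.5 cm, Ī = 244.02 cm⁴.
Centroid: ȳ = ΣA·y / ΣA = 4.6255 cm.
Transfer each piece to the horizontal axis through the centroid using Ī + A·d² with d = y − 4.6255:
  flange: d = -3.1255 cm → contributes +315.56 cm⁴
  web: d = 3.8745 cm → contributes +607.31 cm⁴
Total I = 922.86 cm⁴.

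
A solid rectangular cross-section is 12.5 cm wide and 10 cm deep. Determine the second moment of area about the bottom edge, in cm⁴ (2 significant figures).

I_base ≈ 4200 cm⁴

The section: 12.5 × 10, A = 125 cm², y = 5 cm, Ī = 1 042 cm⁴.
Transfer it to the base of the section using Ī + A·d² with d = y − 0:
  the section: d = 5 cm → contributes +4 167 cm⁴
Total I = 4 167 cm⁴.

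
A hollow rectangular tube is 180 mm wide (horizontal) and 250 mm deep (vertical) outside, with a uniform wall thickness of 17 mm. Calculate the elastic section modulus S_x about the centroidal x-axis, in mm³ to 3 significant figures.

Break the section into simple shapes (no overlaps), measuring from the bottom-left corner of the bounding box.
Outer rectangle: 180 × 250, A = 45 000 mm², y = 125 mm, Ī = 234 375 000 mm⁴.
Inner void (subtracted): 146 × 216, A = 31 536 mm², y = 125 mm, Ī = 122 611 968 mm⁴.
By symmetry the centroid is at mid-height, ȳ = 125 mm.
All pieces are centred on the centroidal x-axis, so I = ΣĪ (holes subtracted) = 111 763 032 mm⁴.
Extreme fibre distance c = 125 mm; S = I/c = 894 104 mm³.

S_x ≈ 8.94 × 10⁵ mm³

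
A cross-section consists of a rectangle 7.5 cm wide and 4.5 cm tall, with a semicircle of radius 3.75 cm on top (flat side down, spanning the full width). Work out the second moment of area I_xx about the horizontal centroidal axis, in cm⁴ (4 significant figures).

Break the section into simple shapes (no overlaps), measuring from the bottom-left corner of the bounding box.
Rectangular body: 7.5 × 4.5, A = 33.75 cm², y = 2.25 cm, Ī = 56.9531 cm⁴.
Semicircular cap: semicircle r = 3.75, A = 22.0893 cm², y = 6.09155 cm, Ī = 21.7049 cm⁴.
Centroid: ȳ = ΣA·y / ΣA = 3.76967 cm.
Transfer each piece to the horizontal centroidal axis using Ī + A·d² with d = y − 3.76967:
  rectangular body: d = -1.51967 cm → contributes +134.895 cm⁴
  semicircular cap: d = 2.32188 cm → contributes +140.791 cm⁴
Total I = 275.686 cm⁴.

I_xx ≈ 275.7 cm⁴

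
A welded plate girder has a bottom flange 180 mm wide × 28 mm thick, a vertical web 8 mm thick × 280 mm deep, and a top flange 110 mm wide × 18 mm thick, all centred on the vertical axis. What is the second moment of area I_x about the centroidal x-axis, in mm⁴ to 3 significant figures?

Split into non-overlapping primitives; take the origin at the lower-left of the bounding box.
Bottom plate: 180 × 28, A = 5 040 mm², y = 14 mm, Ī = 329 280 mm⁴.
Web plate: 8 × 280, A = 2 240 mm², y = 168 mm, Ī = 14 634 667 mm⁴.
Top plate: 110 × 18, A = 1 980 mm², y = 317 mm, Ī = 53 460 mm⁴.
Centroid: ȳ = ΣA·y / ΣA = 116.04 mm.
Transfer each piece to the centroidal x-axis using Ī + A·d² with d = y − 116.04:
  bottom plate: d = -102.04 mm → contributes +52 807 641 mm⁴
  web plate: d = 51.959 mm → contributes +20 682 071 mm⁴
  top plate: d = 200.96 mm → contributes +80 014 780 mm⁴
Total I = 153 504 491 mm⁴.

I_x ≈ 1.54 × 10⁸ mm⁴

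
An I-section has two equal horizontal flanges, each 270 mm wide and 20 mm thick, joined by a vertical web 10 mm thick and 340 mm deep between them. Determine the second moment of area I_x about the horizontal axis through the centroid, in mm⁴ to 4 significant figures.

I_x ≈ 3.830 × 10⁸ mm⁴

Decompose the section into non-overlapping parts with the origin at the bottom-left of its bounding rectangle.
Bottom flange: 270 × 20, A = 5 400 mm², y = 10 mm, Ī = 180 000 mm⁴.
Web: 10 × 340, A = 3 400 mm², y = 190 mm, Ī = 32 753 333 mm⁴.
Top flange: 270 × 20, A = 5 400 mm², y = 370 mm, Ī = 180 000 mm⁴.
By symmetry the centroid is at mid-height, ȳ = 190 mm.
Transfer each piece to the horizontal axis through the centroid using Ī + A·d² with d = y − 190:
  bottom flange: d = -180 mm → contributes +175 140 000 mm⁴
  web: d = 0 mm → contributes +32 753 333 mm⁴
  top flange: d = 180 mm → contributes +175 140 000 mm⁴
Total I = 383 033 333 mm⁴.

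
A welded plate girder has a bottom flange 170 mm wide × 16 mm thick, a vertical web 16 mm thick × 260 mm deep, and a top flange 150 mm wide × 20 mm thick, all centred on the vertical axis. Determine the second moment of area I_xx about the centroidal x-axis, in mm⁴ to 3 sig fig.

Treat the section as a set of non-overlapping primitives; coordinates are from the bounding-box lower-left.
Bottom plate: 170 × 16, A = 2 720 mm², y = 8 mm, Ī = 58 027 mm⁴.
Web plate: 16 × 260, A = 4 160 mm², y = 146 mm, Ī = 23 434 667 mm⁴.
Top plate: 150 × 20, A = 3 000 mm², y = 286 mm, Ī = 100 000 mm⁴.
Centroid: ȳ = ΣA·y / ΣA = 150.52 mm.
Transfer each piece to the centroidal x-axis using Ī + A·d² with d = y − 150.52:
  bottom plate: d = -142.52 mm → contributes +55 305 151 mm⁴
  web plate: d = -4.5182 mm → contributes +23 519 590 mm⁴
  top plate: d = 135.48 mm → contributes +55 165 939 mm⁴
Total I = 133 990 680 mm⁴.

I_xx ≈ 1.34 × 10⁸ mm⁴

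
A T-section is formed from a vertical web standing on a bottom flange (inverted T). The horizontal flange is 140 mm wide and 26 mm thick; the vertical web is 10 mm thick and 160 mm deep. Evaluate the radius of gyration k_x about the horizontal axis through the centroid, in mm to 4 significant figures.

Decompose the section into non-overlapping parts with the origin at the bottom-left of its bounding rectangle.
Flange: 140 × 26, A = 3 640 mm², y = 13 mm, Ī = 205 053 mm⁴.
Web: 10 × 160, A = 1 600 mm², y = 106 mm, Ī = 3 413 333 mm⁴.
Centroid: ȳ = ΣA·y / ΣA = 41.3969 mm.
Transfer each piece to the horizontal axis through the centroid using Ī + A·d² with d = y − 41.3969:
  flange: d = -28.3969 mm → contributes +3 140 300 mm⁴
  web: d = 64.6031 mm → contributes +10 091 021 mm⁴
Total I = 13 231 321 mm⁴.
Radius of gyration: k = √(I/A) = √(13 231 321 / 5 240) = 50.25 mm.

k_x ≈ 50.25 mm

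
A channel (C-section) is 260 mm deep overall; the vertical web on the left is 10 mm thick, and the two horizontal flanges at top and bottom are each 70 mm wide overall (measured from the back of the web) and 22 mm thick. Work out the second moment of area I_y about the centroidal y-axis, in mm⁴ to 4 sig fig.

Decompose the section into non-overlapping parts with the origin at the bottom-left of its bounding rectangle.
Web: 10 × 260, A = 2 600 mm², x = 5 mm, Ī = 21666.7 mm⁴.
Top flange (beyond web): 60 × 22, A = 1 320 mm², x = 40 mm, Ī = 396 000 mm⁴.
Bottom flange (beyond web): 60 × 22, A = 1 320 mm², x = 40 mm, Ī = 396 000 mm⁴.
Centroid: x̄ = ΣA·x / ΣA = 22.6336 mm.
Transfer each piece to the centroidal y-axis using Ī + A·d² with d = x − 22.6336:
  web: d = -17.6336 mm → contributes +830 120 mm⁴
  top flange (beyond web): d = 17.3664 mm → contributes +794 102 mm⁴
  bottom flange (beyond web): d = 17.3664 mm → contributes +794 102 mm⁴
Total I = 2 418 323 mm⁴.

I_y ≈ 2.418 × 10⁶ mm⁴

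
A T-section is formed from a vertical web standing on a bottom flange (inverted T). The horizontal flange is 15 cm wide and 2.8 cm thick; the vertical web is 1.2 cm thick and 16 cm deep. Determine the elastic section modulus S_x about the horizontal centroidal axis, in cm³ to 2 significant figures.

Split into non-overlapping primitives; take the origin at the lower-left of the bounding box.
Flange: 15 × 2.8, A = 42 cm², y = 1.4 cm, Ī = 27.44 cm⁴.
Web: 1.2 × 16, A = 19.2 cm², y = 10.8 cm, Ī = 409.6 cm⁴.
Centroid: ȳ = ΣA·y / ΣA = 4.349 cm.
Transfer each piece to the horizontal centroidal axis using Ī + A·d² with d = y − 4.349:
  flange: d = -2.949 cm → contributes +392.7 cm⁴
  web: d = 6.451 cm → contributes +1 209 cm⁴
Total I = 1 601 cm⁴.
Extreme fibre distance c = 14.45 cm; S = I/c = 110.8 cm³.

S_x ≈ 110 cm³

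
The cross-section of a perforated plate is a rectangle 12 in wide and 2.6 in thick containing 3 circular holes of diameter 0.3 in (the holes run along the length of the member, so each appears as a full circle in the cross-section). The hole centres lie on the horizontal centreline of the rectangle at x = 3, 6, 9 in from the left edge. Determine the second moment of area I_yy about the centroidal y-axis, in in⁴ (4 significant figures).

Decompose the section into non-overlapping parts with the origin at the bottom-left of its bounding rectangle.
Plate: 12 × 2.6, A = 31.2 in², x = 6 in, Ī = 374.4 in⁴.
Hole 1 (subtracted): ⌀0.3, A = 0.0706858 in², x = 3 in, Ī = 0.000397608 in⁴.
Hole 2 (subtracted): ⌀0.3, A = 0.0706858 in², x = 6 in, Ī = 0.000397608 in⁴.
Hole 3 (subtracted): ⌀0.3, A = 0.0706858 in², x = 9 in, Ī = 0.000397608 in⁴.
By symmetry the centroid is at mid-width, x̄ = 6 in.
Transfer each piece to the centroidal y-axis using Ī + A·d² with d = x − 6:
  plate: d = 0 in → contributes +374.4 in⁴
  hole 1: d = -3 in → contributes −0.63657 in⁴
  hole 2: d = 0 in → contributes −0.000397608 in⁴
  hole 3: d = 3 in → contributes −0.63657 in⁴
Total I = 373.126 in⁴.

I_yy ≈ 373.1 in⁴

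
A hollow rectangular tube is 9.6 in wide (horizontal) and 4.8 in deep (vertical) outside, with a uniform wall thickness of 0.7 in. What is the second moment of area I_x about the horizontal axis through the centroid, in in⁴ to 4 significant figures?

I_x ≈ 61.62 in⁴

Split into non-overlapping primitives; take the origin at the lower-left of the bounding box.
Outer rectangle: 9.6 × 4.8, A = 46.08 in², y = 2.4 in, Ī = 88.4736 in⁴.
Inner void (subtracted): 8.2 × 3.4, A = 27.88 in², y = 2.4 in, Ī = 26.8577 in⁴.
By symmetry the centroid is at mid-height, ȳ = 2.4 in.
All pieces are centred on the horizontal axis through the centroid, so I = ΣĪ (holes subtracted) = 61.6159 in⁴.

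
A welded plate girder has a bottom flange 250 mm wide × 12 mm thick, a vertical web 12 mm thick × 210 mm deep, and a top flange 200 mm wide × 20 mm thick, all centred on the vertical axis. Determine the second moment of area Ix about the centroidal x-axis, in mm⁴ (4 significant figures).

Split into non-overlapping primitives; take the origin at the lower-left of the bounding box.
Bottom plate: 250 × 12, A = 3 000 mm², y = 6 mm, Ī = 36 000 mm⁴.
Web plate: 12 × 210, A = 2 520 mm², y = 117 mm, Ī = 9 261 000 mm⁴.
Top plate: 200 × 20, A = 4 000 mm², y = 232 mm, Ī = 133 333 mm⁴.
Centroid: ȳ = ΣA·y / ΣA = 130.34 mm.
Transfer each piece to the centroidal x-axis using Ī + A·d² with d = y − 130.34:
  bottom plate: d = -124.34 mm → contributes +46 417 558 mm⁴
  web plate: d = -13.3403 mm → contributes +9 709 471 mm⁴
  top plate: d = 101.66 mm → contributes +41 472 082 mm⁴
Total I = 97 599 111 mm⁴.

Ix ≈ 9.760 × 10⁷ mm⁴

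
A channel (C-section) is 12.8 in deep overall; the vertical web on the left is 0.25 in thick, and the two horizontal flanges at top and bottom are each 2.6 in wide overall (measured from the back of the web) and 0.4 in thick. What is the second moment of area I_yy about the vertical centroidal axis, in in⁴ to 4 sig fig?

Split into non-overlapping primitives; take the origin at the lower-left of the bounding box.
Web: 0.25 × 12.8, A = 3.2 in², x = 0.125 in, Ī = 0.0166667 in⁴.
Top flange (beyond web): 2.35 × 0.4, A = 0.94 in², x = 1.425 in, Ī = 0.432596 in⁴.
Bottom flange (beyond web): 2.35 × 0.4, A = 0.94 in², x = 1.425 in, Ī = 0.432596 in⁴.
Centroid: x̄ = ΣA·x / ΣA = 0.606102 in.
Transfer each piece to the vertical centroidal axis using Ī + A·d² with d = x − 0.606102:
  web: d = -0.481102 in → contributes +0.757337 in⁴
  top flange (beyond web): d = 0.818898 in → contributes +1.06295 in⁴
  bottom flange (beyond web): d = 0.818898 in → contributes +1.06295 in⁴
Total I = 2.88324 in⁴.

I_yy ≈ 2.883 in⁴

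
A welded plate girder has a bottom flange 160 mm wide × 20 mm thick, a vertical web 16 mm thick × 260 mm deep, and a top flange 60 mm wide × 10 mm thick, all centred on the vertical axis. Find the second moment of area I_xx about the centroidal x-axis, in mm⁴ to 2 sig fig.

Treat the section as a set of non-overlapping primitives; coordinates are from the bounding-box lower-left.
Bottom plate: 160 × 20, A = 3 200 mm², y = 10 mm, Ī = 106 667 mm⁴.
Web plate: 16 × 260, A = 4 160 mm², y = 150 mm, Ī = 23 434 667 mm⁴.
Top plate: 60 × 10, A = 600 mm², y = 285 mm, Ī = 5 000 mm⁴.
Centroid: ȳ = ΣA·y / ΣA = 103.9 mm.
Transfer each piece to the centroidal x-axis using Ī + A·d² with d = y − 103.9:
  bottom plate: d = -93.89 mm → contributes +28 318 417 mm⁴
  web plate: d = 46.11 mm → contributes +32 277 661 mm⁴
  top plate: d = 181.1 mm → contributes +19 684 527 mm⁴
Total I = 80 280 605 mm⁴.

I_xx ≈ 8.0 × 10⁷ mm⁴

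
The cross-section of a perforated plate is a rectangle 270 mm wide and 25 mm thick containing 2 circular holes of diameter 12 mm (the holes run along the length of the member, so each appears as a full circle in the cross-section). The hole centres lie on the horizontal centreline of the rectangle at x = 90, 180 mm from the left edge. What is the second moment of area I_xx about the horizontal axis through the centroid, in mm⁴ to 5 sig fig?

I_xx ≈ 3.4953 × 10⁵ mm⁴

Split into non-overlapping primitives; take the origin at the lower-left of the bounding box.
Plate: 270 × 25, A = 6 750 mm², y = 12.5 mm, Ī = 351562.5 mm⁴.
Hole 1 (subtracted): ⌀12, A = 113.0973 mm², y = 12.5 mm, Ī = 1017.876 mm⁴.
Hole 2 (subtracted): ⌀12, A = 113.0973 mm², y = 12.5 mm, Ī = 1017.876 mm⁴.
By symmetry the centroid is at mid-height, ȳ = 12.5 mm.
All pieces are centred on the horizontal axis through the centroid, so I = ΣĪ (holes subtracted) = 349526.7 mm⁴.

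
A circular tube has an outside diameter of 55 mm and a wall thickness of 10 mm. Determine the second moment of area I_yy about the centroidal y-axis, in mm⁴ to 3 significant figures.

Treat the section as a set of non-overlapping primitives; coordinates are from the bounding-box lower-left.
Outer circle: ⌀55, A = 2375.8 mm², x = 27.5 mm, Ī = 449 180 mm⁴.
Bore (subtracted): ⌀35, A = 962.11 mm², x = 27.5 mm, Ī = 73 662 mm⁴.
By symmetry the centroid is at mid-width, x̄ = 27.5 mm.
All pieces are centred on the centroidal y-axis, so I = ΣĪ (holes subtracted) = 375 518 mm⁴.

I_yy ≈ 3.76 × 10⁵ mm⁴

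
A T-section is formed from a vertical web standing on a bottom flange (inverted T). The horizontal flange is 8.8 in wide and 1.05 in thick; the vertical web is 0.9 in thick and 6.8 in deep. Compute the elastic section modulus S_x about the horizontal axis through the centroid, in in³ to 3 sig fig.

Decompose the section into non-overlapping parts with the origin at the bottom-left of its bounding rectangle.
Flange: 8.8 × 1.05, A = 9.24 in², y = 0.525 in, Ī = 0.84893 in⁴.
Web: 0.9 × 6.8, A = 6.12 in², y = 4.45 in, Ī = 23.582 in⁴.
Centroid: ȳ = ΣA·y / ΣA = 2.0889 in.
Transfer each piece to the horizontal axis through the centroid using Ī + A·d² with d = y − 2.0889:
  flange: d = -1.5639 in → contributes +23.447 in⁴
  web: d = 2.3611 in → contributes +57.701 in⁴
Total I = 81.148 in⁴.
Extreme fibre distance c = 5.7611 in; S = I/c = 14.085 in³.

S_x ≈ 14.1 in³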